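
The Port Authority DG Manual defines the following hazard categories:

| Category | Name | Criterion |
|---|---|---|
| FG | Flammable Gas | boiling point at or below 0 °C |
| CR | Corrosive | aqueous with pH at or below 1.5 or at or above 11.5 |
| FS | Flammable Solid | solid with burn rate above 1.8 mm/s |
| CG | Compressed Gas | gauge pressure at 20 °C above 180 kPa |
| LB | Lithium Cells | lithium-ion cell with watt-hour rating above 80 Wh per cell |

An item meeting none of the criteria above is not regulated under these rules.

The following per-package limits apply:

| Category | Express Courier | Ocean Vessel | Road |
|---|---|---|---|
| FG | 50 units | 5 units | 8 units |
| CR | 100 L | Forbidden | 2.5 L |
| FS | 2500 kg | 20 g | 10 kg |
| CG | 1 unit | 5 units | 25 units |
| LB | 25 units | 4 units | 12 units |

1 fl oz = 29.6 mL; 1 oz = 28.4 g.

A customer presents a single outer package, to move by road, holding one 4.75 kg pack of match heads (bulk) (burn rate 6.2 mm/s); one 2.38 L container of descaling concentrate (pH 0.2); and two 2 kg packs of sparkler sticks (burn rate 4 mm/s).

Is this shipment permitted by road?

Yes

The match heads (bulk) have burn rate 6.2 mm/s, which is > 1.8 mm/s, so they are Category FS (Flammable Solid).
Descaling concentrate: pH 0.2 ≤ 1.5 → Category CR (Corrosive).
With burn rate 4 mm/s (> 1.8 mm/s), the sparkler sticks fall in Category FS.
Total Category FS: 4.75 kg + (two 2 kg packs = 4 kg) = 8.75 kg.
8.75 kg is within the road limit of 10 kg for Category FS.
Category CR quantity: 2.38 L.
2.38 L ≤ 2.5 L (road limit, Category CR) — within limit.
Every hazard category is within its road limit and no segregation rule is violated.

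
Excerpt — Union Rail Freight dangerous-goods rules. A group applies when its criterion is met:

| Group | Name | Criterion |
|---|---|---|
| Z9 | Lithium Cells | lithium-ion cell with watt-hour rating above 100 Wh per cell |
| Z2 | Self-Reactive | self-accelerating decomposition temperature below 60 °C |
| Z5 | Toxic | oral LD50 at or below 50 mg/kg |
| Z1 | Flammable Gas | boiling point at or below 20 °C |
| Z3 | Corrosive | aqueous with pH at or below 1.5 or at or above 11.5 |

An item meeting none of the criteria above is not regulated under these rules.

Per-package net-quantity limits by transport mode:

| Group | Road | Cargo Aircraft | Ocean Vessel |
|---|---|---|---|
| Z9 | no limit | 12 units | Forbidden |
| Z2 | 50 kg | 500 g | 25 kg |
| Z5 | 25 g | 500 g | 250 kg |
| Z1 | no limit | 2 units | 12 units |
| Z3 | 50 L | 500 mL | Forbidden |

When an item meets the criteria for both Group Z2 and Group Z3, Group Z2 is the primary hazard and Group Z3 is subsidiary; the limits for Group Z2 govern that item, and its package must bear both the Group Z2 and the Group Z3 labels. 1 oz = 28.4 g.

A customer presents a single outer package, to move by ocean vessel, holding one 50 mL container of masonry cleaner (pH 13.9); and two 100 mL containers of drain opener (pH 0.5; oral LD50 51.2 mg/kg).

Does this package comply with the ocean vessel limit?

Masonry cleaner: pH 13.9 ≥ 11.5 → Group Z3 (Corrosive).
pH 0.5 meets the Group Z3 criterion (Corrosive), so the drain opener is Group Z3.
Group Z3 net quantity: 50 mL + (two 100 mL containers = 200 mL) = 250 mL.
Group Z3 is Forbidden by ocean vessel.

No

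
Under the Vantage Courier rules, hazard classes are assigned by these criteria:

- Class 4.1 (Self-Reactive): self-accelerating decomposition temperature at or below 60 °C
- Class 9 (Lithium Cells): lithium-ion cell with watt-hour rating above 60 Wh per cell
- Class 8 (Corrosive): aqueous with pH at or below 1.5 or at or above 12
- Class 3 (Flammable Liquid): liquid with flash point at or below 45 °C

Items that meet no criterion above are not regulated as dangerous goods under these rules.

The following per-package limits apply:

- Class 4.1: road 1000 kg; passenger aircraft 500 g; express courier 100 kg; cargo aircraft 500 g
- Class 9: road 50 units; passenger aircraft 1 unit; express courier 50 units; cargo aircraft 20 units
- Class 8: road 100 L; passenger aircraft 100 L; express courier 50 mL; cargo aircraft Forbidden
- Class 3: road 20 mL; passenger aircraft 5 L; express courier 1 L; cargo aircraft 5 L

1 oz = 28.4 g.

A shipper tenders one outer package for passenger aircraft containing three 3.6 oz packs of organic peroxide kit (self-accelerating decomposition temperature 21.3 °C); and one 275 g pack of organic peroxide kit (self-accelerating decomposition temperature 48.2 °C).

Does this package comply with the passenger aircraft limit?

Organic peroxide kit: self-accelerating decomposition temperature 21.3 °C ≤ 60 °C → Class 4.1 (Self-Reactive).
The organic peroxide kit has self-accelerating decomposition temperature 48.2 °C, which is ≤ 60 °C, so it is Class 4.1 (Self-Reactive).
Class 4.1 net quantity: (three 3.6 oz packs = 306.72 g) + 275 g = 581.72 g.
That exceeds the Class 4.1 passenger aircraft limit of 500 g.

No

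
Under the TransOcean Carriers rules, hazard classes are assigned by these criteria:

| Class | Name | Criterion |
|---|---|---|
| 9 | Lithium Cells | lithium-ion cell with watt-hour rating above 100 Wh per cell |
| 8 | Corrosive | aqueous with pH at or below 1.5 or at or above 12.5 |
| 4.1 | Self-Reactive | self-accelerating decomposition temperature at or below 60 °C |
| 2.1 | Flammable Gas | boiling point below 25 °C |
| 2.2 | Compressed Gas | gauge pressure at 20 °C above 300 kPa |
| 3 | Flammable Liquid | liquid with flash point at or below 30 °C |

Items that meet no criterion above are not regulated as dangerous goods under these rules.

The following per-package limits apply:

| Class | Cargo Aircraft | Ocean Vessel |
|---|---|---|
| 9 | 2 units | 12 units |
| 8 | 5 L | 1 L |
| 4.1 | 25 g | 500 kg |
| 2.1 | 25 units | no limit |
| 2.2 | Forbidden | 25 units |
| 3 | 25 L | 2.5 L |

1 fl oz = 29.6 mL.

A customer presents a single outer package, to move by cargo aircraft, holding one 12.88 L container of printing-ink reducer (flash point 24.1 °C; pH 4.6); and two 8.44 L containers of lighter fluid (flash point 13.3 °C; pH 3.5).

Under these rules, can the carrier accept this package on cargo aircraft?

No

Flash point 24.1 °C meets the Class 3 criterion (Flammable Liquid), so the printing-ink reducer is Class 3.
The lighter fluid has flash point 13.3 °C, which is ≤ 30 °C, so it is Class 3 (Flammable Liquid).
Total Class 3: 12.88 L + (two 8.44 L containers = 16.88 L) = 29.76 L.
29.76 L exceeds the cargo aircraft limit of 25 L for Class 3.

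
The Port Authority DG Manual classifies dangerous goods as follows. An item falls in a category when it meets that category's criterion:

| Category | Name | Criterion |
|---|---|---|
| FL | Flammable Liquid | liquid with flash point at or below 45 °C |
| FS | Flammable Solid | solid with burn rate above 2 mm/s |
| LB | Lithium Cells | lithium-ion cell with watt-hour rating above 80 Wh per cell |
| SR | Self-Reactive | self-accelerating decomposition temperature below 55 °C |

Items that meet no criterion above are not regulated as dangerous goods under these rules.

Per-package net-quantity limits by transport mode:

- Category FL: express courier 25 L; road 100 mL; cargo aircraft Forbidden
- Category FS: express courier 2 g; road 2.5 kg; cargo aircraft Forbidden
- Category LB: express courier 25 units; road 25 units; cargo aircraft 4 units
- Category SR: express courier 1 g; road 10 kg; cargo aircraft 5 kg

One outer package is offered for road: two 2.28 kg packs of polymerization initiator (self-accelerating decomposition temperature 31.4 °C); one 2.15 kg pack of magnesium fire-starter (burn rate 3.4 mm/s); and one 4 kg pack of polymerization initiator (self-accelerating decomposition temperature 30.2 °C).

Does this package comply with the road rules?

Yes

Polymerization initiator: self-accelerating decomposition temperature 31.4 °C < 55 °C → Category SR (Self-Reactive).
Burn rate 3.4 mm/s meets the Category FS criterion (Flammable Solid), so the magnesium fire-starter is Category FS.
With self-accelerating decomposition temperature 30.2 °C (< 55 °C), the polymerization initiator falls in Category SR.
Category FS quantity: 2.15 kg.
2.15 kg is within the road limit of 2.5 kg for Category FS.
Category SR net quantity: (two 2.28 kg packs = 4.56 kg) + 4 kg = 8.56 kg.
8.56 kg is within the road limit of 10 kg for Category SR.
Every hazard category is within its road limit and no segregation rule is violated.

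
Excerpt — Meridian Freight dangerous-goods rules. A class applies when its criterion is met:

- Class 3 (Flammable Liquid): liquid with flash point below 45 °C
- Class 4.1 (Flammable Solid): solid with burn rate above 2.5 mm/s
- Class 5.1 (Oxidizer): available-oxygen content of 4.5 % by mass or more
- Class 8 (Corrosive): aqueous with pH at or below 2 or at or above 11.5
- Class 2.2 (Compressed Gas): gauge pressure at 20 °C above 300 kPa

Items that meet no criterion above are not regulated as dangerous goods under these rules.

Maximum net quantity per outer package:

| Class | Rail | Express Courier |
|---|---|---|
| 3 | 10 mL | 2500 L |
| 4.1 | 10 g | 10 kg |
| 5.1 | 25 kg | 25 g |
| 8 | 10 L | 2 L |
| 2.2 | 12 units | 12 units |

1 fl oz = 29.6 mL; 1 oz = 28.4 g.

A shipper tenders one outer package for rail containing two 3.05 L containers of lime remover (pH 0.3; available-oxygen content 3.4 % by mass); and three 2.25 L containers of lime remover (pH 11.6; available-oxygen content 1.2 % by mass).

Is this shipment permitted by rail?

The lime remover has pH 0.3, which is ≤ 2, so it is Class 8 (Corrosive).
Lime remover: pH 11.6 ≥ 11.5 → Class 8 (Corrosive).
Class 8 net quantity: (two 3.05 L containers = 6.1 L) + (three 2.25 L containers = 6.75 L) = 12.85 L.
That exceeds the Class 8 rail limit of 10 L.

No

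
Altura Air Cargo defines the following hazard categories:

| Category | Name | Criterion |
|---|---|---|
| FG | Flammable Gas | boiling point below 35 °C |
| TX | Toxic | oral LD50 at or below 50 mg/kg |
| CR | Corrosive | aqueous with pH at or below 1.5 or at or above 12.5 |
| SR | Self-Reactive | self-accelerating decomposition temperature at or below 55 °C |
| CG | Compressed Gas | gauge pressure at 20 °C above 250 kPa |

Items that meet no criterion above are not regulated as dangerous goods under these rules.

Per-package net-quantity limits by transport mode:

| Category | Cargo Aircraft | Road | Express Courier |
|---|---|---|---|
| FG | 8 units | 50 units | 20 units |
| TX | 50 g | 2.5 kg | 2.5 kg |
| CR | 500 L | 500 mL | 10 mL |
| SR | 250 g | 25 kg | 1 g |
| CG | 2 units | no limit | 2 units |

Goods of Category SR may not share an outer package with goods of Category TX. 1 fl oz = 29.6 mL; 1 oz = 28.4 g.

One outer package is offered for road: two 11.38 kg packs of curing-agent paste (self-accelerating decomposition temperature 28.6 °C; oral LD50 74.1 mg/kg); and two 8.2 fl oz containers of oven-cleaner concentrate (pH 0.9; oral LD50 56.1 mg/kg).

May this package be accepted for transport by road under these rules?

Yes

Curing-agent paste: self-accelerating decomposition temperature 28.6 °C ≤ 55 °C → Category SR (Self-Reactive).
With pH 0.9 (≤ 1.5), the oven-cleaner concentrate falls in Category CR.
Category SR quantity: two 11.38 kg packs = 22.76 kg.
22.76 kg is within the road limit of 25 kg for Category SR.
Category CR quantity: two 8.2 fl oz containers = 485.44 mL.
That is within the Category CR road limit of 500 mL.
The segregation rule (Category SR with Category TX) does not apply to Category SR with Category CR.
Every hazard category is within its road limit and no segregation rule is violated.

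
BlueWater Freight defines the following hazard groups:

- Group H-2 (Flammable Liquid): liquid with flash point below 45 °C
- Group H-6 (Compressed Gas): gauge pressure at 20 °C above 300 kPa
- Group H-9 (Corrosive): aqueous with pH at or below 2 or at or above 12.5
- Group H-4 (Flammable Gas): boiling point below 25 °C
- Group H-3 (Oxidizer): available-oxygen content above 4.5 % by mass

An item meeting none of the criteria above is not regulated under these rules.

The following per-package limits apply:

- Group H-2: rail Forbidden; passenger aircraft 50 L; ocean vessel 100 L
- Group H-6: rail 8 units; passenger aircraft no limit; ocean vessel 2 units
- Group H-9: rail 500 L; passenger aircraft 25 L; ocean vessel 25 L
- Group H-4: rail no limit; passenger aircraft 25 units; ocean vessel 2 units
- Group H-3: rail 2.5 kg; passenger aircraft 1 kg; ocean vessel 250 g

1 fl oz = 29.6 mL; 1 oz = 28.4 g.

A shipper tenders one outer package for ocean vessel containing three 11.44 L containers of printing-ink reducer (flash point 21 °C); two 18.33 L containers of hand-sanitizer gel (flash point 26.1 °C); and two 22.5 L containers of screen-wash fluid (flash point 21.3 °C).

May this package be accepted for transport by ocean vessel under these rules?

With flash point 21 °C (< 45 °C), the printing-ink reducer falls in Group H-2.
Flash point 26.1 °C meets the Group H-2 criterion (Flammable Liquid), so the hand-sanitizer gel is Group H-2.
With flash point 21.3 °C (< 45 °C), the screen-wash fluid falls in Group H-2.
Total Group H-2: (three 11.44 L containers = 34.32 L) + (two 18.33 L containers = 36.66 L) + (two 22.5 L containers = 45 L) = 115.98 L.
That exceeds the Group H-2 ocean vessel limit of 100 L.

No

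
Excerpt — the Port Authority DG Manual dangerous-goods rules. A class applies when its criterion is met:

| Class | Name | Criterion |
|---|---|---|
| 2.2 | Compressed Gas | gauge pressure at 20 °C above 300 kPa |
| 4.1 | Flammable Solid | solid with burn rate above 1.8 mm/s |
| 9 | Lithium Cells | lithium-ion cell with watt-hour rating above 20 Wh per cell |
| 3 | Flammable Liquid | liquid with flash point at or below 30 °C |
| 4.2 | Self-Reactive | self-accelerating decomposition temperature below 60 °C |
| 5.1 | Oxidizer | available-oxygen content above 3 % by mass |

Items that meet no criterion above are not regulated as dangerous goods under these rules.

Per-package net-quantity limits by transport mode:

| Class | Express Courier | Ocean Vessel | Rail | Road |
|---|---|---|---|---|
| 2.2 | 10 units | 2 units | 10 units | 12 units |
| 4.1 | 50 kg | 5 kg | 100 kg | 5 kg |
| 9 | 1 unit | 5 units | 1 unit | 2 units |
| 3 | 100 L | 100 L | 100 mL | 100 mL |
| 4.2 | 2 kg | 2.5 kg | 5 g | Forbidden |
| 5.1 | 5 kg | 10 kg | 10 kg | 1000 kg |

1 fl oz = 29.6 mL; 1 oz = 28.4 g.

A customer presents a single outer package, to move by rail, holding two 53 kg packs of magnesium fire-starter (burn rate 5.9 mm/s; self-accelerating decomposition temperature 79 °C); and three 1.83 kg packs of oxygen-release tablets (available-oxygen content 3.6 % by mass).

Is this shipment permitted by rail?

No

The magnesium fire-starter has burn rate 5.9 mm/s, which is > 1.8 mm/s, so it is Class 4.1 (Flammable Solid).
Oxygen-release tablets: available-oxygen content 3.6 % by mass > 3 % by mass → Class 5.1 (Oxidizer).
Class 5.1 quantity: three 1.83 kg packs = 5.49 kg.
5.49 kg is within the rail limit of 10 kg for Class 5.1.
Class 4.1 quantity: two 53 kg packs = 106 kg.
That exceeds the Class 4.1 rail limit of 100 kg.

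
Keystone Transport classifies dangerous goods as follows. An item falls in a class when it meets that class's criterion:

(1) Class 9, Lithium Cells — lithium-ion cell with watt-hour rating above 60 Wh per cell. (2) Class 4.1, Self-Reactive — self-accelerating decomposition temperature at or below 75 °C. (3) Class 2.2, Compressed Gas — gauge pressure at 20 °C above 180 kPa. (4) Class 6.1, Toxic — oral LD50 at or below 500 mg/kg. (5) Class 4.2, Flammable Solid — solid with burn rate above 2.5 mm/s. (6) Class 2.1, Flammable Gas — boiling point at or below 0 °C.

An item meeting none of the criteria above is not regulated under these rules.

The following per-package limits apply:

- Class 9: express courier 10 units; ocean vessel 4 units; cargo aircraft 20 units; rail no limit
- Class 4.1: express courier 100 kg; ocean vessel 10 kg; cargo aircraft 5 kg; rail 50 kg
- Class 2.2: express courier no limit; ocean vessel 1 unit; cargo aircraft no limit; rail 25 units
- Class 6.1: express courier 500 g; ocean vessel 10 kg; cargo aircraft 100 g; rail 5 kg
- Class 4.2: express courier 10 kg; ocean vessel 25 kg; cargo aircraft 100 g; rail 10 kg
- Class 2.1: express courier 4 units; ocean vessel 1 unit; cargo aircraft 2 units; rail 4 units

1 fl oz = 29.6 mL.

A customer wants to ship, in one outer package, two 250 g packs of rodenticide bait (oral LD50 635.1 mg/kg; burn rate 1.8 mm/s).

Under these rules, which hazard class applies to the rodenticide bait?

oral LD50 635.1 mg/kg is not below 500 mg/kg, so Class 6.1 does not apply.
burn rate 1.8 mm/s is not above 2.5 mm/s, so Class 4.2 does not apply.
No criterion is met, so the item is not regulated.

Not regulated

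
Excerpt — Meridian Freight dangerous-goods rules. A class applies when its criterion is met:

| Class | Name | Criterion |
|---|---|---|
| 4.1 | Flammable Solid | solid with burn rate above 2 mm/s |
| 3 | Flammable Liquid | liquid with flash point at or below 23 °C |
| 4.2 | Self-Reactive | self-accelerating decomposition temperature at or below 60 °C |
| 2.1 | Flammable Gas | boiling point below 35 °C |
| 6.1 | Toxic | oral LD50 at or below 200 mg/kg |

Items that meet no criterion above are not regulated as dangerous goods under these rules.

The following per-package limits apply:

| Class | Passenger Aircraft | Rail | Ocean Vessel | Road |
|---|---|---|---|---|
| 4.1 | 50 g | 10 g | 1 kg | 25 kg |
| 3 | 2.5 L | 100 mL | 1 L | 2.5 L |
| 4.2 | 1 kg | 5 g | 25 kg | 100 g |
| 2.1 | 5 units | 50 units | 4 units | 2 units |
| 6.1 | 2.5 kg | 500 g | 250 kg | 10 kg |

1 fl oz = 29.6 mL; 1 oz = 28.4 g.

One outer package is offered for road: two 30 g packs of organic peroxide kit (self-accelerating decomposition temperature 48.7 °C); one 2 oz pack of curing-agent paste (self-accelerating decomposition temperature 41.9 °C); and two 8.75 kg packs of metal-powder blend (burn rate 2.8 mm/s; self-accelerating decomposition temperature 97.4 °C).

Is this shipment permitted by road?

The organic peroxide kit has self-accelerating decomposition temperature 48.7 °C, which is ≤ 60 °C, so it is Class 4.2 (Self-Reactive).
Curing-agent paste: self-accelerating decomposition temperature 41.9 °C ≤ 60 °C → Class 4.2 (Self-Reactive).
With burn rate 2.8 mm/s (> 2 mm/s), the metal-powder blend falls in Class 4.1.
Class 4.2 net quantity: (two 30 g packs = 60 g) + (one 2 oz pack = 56.8 g) = 116.8 g.
That exceeds the Class 4.2 road limit of 100 g.
Class 4.1 quantity: two 8.75 kg packs = 17.5 kg.
That is within the Class 4.1 road limit of 25 kg.

No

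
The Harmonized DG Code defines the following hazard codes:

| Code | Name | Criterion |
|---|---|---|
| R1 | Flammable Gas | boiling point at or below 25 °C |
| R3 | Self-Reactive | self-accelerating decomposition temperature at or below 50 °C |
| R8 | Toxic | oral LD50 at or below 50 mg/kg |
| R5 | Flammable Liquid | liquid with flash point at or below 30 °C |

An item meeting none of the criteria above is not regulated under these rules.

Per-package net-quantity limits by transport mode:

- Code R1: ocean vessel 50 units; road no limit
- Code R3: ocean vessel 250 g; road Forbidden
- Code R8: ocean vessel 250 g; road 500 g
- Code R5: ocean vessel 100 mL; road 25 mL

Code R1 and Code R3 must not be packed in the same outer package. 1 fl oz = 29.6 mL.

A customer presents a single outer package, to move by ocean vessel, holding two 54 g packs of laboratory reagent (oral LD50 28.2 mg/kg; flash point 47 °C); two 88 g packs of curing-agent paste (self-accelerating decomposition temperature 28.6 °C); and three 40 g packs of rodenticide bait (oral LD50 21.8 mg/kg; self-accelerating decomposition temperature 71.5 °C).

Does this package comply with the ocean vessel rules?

The laboratory reagent has oral LD50 28.2 mg/kg, which is ≤ 50 mg/kg, so it is Code R8 (Toxic).
Self-accelerating decomposition temperature 28.6 °C meets the Code R3 criterion (Self-Reactive), so the curing-agent paste is Code R3.
Rodenticide bait: oral LD50 21.8 mg/kg ≤ 50 mg/kg → Code R8 (Toxic).
Total Code R8: (two 54 g packs = 108 g) + (three 40 g packs = 120 g) = 228 g.
That is within the Code R8 ocean vessel limit of 250 g.
Code R3 quantity: two 88 g packs = 176 g.
That is within the Code R3 ocean vessel limit of 250 g.
The segregation rule (Code R1 with Code R3) does not apply to Code R8 with Code R3.
Every hazard code is within its ocean vessel limit and no segregation rule is violated.

Yes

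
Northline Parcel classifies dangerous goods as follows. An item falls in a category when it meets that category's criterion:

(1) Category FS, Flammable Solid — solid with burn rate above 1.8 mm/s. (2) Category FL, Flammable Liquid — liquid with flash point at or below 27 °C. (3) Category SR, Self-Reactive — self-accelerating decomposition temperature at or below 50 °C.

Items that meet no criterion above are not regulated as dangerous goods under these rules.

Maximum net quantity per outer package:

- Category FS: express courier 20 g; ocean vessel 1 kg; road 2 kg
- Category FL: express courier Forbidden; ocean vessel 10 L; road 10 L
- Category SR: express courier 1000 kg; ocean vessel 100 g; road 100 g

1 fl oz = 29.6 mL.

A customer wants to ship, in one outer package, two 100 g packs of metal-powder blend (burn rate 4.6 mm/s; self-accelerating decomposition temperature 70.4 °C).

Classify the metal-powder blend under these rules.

Category FS

The metal-powder blend has burn rate 4.6 mm/s, which is > 1.8 mm/s, so it is Category FS (Flammable Solid).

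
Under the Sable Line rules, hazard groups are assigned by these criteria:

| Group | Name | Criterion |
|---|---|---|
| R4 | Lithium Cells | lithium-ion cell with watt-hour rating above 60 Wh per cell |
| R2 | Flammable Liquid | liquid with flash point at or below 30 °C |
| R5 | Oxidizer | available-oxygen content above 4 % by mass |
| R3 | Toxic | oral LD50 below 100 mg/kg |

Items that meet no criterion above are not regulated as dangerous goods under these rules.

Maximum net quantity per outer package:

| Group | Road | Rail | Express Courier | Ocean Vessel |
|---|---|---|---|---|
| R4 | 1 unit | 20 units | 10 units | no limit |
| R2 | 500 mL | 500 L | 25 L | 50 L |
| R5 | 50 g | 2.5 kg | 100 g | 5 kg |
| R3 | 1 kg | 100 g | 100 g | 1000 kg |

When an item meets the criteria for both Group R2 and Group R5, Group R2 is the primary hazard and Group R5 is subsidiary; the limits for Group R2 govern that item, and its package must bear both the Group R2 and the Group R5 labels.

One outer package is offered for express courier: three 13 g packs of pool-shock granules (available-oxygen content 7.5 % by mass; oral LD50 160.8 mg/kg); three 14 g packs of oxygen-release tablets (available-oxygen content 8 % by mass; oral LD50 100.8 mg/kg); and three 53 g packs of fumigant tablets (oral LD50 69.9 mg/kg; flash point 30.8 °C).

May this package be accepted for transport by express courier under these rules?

No

Pool-shock granules: available-oxygen content 7.5 % by mass > 4 % by mass → Group R5 (Oxidizer).
Available-oxygen content 8 % by mass meets the Group R5 criterion (Oxidizer), so the oxygen-release tablets are Group R5.
Fumigant tablets: oral LD50 69.9 mg/kg < 100 mg/kg → Group R3 (Toxic).
Total Group R5: (three 13 g packs = 39 g) + (three 14 g packs = 42 g) = 81 g.
That is within the Group R5 express courier limit of 100 g.
Group R3 quantity: three 53 g packs = 159 g.
159 g > 100 g (express courier limit, Group R3) — over the limit.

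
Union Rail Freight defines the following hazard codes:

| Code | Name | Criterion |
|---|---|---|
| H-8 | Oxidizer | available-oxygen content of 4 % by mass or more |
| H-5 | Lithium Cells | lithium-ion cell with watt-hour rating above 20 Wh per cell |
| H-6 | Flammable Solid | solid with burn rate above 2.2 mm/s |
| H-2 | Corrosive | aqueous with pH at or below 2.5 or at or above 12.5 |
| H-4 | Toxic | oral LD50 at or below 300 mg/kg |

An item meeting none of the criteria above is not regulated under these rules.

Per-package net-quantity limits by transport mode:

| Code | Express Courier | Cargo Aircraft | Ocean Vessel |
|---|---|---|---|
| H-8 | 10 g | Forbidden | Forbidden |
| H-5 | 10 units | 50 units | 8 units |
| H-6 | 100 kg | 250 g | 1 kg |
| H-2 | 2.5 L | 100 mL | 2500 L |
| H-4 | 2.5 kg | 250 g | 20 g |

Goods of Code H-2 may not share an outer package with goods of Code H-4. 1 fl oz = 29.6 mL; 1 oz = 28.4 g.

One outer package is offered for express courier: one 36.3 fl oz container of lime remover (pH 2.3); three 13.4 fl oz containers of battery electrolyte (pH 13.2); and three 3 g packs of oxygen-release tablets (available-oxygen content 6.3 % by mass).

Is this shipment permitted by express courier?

Yes

pH 2.3 meets the Code H-2 criterion (Corrosive), so the lime remover is Code H-2.
The battery electrolyte has pH 13.2, which is ≥ 12.5, so it is Code H-2 (Corrosive).
Oxygen-release tablets: available-oxygen content 6.3 % by mass ≥ 4 % by mass → Code H-8 (Oxidizer).
Code H-2 net quantity: (one 36.3 fl oz container = 1074.48 mL) + (three 13.4 fl oz containers = 1189.92 mL) = 2264.4 mL.
That is within the Code H-2 express courier limit of 2.5 L.
Code H-8 quantity: three 3 g packs = 9 g.
9 g ≤ 10 g (express courier limit, Code H-8) — within limit.
The segregation rule (Code H-2 with Code H-4) does not apply to Code H-2 with Code H-8.
Every hazard code is within its express courier limit and no segregation rule is violated.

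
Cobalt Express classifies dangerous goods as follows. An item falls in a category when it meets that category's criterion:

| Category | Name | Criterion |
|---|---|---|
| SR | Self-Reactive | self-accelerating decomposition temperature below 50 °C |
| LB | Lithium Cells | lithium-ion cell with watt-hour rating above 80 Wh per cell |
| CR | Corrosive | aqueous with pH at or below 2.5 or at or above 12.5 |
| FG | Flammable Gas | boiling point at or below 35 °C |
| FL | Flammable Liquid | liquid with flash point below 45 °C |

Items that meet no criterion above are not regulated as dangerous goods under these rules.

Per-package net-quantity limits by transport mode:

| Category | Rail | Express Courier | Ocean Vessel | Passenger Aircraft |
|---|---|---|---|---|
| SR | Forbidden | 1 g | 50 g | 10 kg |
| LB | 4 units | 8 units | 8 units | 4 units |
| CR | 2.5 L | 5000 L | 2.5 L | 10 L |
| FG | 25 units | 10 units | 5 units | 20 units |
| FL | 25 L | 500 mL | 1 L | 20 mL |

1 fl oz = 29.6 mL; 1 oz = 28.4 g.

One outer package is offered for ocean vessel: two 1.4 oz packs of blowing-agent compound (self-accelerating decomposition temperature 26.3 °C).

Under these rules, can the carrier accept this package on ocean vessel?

No

The blowing-agent compound has self-accelerating decomposition temperature 26.3 °C, which is < 50 °C, so it is Category SR (Self-Reactive).
Category SR quantity: two 1.4 oz packs = 79.52 g.
79.52 g > 50 g (ocean vessel limit, Category SR) — over the limit.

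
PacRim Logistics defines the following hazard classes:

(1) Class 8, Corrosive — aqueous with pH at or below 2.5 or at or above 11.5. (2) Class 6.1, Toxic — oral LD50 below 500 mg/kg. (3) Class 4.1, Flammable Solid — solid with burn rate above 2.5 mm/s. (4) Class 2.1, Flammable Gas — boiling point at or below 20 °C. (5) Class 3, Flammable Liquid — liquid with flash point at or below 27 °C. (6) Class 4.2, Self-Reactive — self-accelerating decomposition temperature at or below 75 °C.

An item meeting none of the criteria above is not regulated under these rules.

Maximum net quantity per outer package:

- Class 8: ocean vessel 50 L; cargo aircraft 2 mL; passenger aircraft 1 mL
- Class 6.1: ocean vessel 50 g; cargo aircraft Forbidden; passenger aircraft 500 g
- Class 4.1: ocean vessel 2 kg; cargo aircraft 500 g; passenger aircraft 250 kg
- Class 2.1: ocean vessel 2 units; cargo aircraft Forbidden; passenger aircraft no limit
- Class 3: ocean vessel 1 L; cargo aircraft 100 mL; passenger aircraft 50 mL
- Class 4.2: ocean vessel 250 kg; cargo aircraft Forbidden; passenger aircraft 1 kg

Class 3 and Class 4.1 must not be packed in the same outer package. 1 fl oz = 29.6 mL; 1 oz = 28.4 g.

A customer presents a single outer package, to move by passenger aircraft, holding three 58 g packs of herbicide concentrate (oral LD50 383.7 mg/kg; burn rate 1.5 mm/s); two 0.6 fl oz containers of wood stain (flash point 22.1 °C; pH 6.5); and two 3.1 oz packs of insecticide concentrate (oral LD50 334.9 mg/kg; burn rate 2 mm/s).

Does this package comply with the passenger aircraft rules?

Yes

Herbicide concentrate: oral LD50 383.7 mg/kg < 500 mg/kg → Class 6.1 (Toxic).
Wood stain: flash point 22.1 °C ≤ 27 °C → Class 3 (Flammable Liquid).
Oral LD50 334.9 mg/kg meets the Class 6.1 criterion (Toxic), so the insecticide concentrate is Class 6.1.
Class 3 quantity: two 0.6 fl oz containers = 35.52 mL.
35.52 mL ≤ 50 mL (passenger aircraft limit, Class 3) — within limit.
Total Class 6.1: (three 58 g packs = 174 g) + (two 3.1 oz packs = 176.08 g) = 350.08 g.
350.08 g ≤ 500 g (passenger aircraft limit, Class 6.1) — within limit.
The segregation rule (Class 3 with Class 4.1) does not apply to Class 3 with Class 6.1.
Every hazard class is within its passenger aircraft limit and no segregation rule is violated.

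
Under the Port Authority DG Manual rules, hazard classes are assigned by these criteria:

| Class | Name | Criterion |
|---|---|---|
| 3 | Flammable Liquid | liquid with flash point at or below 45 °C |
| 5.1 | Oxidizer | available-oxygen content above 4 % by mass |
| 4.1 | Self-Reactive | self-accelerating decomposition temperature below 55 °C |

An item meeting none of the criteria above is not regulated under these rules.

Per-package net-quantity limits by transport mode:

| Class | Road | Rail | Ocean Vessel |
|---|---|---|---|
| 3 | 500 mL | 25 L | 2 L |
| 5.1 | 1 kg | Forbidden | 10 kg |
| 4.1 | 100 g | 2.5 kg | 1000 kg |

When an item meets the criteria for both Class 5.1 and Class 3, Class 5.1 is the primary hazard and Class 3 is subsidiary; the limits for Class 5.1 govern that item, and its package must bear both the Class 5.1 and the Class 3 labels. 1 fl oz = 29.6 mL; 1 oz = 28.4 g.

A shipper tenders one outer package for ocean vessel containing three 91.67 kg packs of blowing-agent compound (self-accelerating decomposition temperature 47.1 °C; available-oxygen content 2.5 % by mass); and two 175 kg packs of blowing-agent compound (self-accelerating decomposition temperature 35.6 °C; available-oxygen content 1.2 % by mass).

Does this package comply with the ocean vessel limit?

Yes

Blowing-agent compound: self-accelerating decomposition temperature 47.1 °C < 55 °C → Class 4.1 (Self-Reactive).
Blowing-agent compound: self-accelerating decomposition temperature 35.6 °C < 55 °C → Class 4.1 (Self-Reactive).
Total Class 4.1: (three 91.67 kg packs = 275.01 kg) + (two 175 kg packs = 350 kg) = 625.01 kg.
625.01 kg is within the ocean vessel limit of 1000 kg for Class 4.1.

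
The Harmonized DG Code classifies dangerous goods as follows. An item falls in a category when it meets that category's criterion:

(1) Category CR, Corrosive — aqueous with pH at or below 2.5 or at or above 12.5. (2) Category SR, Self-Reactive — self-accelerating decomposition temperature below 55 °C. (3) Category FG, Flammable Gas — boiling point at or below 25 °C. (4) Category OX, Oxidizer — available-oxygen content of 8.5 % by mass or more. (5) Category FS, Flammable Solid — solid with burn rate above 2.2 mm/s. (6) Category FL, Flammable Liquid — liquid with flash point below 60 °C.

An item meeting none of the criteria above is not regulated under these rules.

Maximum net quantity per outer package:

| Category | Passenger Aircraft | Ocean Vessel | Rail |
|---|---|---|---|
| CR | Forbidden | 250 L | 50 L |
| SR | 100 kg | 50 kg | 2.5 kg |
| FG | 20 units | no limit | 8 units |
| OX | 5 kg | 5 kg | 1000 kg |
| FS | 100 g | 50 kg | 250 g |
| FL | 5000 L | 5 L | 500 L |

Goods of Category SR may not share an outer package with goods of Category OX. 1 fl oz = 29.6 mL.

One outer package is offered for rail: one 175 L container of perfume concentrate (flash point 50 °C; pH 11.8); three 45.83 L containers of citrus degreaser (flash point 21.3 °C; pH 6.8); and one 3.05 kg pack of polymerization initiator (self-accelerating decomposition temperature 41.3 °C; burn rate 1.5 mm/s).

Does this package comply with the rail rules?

No

With flash point 50 °C (< 60 °C), the perfume concentrate falls in Category FL.
With flash point 21.3 °C (< 60 °C), the citrus degreaser falls in Category FL.
The polymerization initiator has self-accelerating decomposition temperature 41.3 °C, which is < 55 °C, so it is Category SR (Self-Reactive).
Total Category FL: 175 L + (three 45.83 L containers = 137.49 L) = 312.49 L.
That is within the Category FL rail limit of 500 L.
Category SR quantity: 3.05 kg.
That exceeds the Category SR rail limit of 2.5 kg.
The segregation rule (Category SR with Category OX) does not apply to Category FL with Category SR.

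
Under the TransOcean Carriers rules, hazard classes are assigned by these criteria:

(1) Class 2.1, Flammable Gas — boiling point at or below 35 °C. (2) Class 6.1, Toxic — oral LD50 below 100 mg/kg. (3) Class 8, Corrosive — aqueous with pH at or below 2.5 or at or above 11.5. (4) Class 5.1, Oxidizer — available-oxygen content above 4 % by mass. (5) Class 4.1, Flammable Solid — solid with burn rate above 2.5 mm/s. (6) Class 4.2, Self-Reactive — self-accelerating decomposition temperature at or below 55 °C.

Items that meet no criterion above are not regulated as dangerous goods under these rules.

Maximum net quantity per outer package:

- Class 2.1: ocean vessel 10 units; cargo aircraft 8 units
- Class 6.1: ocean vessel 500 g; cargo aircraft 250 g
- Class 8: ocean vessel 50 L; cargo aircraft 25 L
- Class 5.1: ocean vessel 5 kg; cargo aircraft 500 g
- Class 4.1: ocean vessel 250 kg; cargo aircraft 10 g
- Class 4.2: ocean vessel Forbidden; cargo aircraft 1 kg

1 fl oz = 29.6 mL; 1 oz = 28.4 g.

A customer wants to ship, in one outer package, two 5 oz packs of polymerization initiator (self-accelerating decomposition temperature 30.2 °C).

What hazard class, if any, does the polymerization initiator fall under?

Class 4.2

Self-accelerating decomposition temperature 30.2 °C meets the Class 4.2 criterion (Self-Reactive), so the polymerization initiator is Class 4.2.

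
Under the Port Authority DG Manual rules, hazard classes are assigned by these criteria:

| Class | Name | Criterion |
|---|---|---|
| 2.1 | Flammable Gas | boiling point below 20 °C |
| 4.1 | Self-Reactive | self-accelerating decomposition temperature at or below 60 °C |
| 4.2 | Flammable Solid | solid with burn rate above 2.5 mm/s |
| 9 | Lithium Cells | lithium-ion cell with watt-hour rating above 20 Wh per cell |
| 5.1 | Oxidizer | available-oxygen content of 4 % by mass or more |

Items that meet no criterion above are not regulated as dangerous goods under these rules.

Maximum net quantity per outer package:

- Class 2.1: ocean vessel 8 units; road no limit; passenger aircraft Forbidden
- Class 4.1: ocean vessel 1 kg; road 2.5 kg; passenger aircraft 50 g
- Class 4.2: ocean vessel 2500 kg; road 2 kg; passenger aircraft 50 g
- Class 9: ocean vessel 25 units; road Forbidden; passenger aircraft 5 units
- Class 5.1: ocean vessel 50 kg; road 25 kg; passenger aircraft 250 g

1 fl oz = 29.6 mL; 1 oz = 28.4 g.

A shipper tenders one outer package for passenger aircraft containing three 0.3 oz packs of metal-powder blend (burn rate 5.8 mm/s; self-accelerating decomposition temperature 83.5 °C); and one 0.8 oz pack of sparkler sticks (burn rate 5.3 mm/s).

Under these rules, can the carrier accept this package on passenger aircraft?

Yes

The metal-powder blend has burn rate 5.8 mm/s, which is > 2.5 mm/s, so it is Class 4.2 (Flammable Solid).
Burn rate 5.3 mm/s meets the Class 4.2 criterion (Flammable Solid), so the sparkler sticks are Class 4.2.
Total Class 4.2: (three 0.3 oz packs = 25.56 g) + (one 0.8 oz pack = 22.72 g) = 48.28 g.
48.28 g is within the passenger aircraft limit of 50 g for Class 4.2.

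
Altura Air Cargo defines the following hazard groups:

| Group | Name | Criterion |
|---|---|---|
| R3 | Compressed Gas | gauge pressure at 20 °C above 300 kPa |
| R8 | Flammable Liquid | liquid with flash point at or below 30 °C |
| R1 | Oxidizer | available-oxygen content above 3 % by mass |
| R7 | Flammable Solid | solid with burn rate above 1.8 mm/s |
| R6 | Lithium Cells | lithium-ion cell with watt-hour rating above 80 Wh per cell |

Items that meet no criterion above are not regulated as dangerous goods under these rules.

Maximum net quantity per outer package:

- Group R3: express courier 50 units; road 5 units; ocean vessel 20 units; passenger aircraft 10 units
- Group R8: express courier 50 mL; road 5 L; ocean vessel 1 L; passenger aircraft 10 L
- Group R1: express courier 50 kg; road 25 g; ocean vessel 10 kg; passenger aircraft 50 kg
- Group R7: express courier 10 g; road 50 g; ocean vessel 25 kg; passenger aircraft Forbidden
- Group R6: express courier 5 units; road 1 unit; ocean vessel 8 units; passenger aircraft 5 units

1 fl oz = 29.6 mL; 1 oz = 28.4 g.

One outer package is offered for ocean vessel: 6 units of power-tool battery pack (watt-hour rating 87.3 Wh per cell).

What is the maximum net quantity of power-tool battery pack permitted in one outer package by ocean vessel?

Power-tool battery pack: watt-hour rating 87.3 Wh per cell > 80 Wh per cell → Group R6 (Lithium Cells).
The ocean vessel limit for Group R6 is 8 units.

8 units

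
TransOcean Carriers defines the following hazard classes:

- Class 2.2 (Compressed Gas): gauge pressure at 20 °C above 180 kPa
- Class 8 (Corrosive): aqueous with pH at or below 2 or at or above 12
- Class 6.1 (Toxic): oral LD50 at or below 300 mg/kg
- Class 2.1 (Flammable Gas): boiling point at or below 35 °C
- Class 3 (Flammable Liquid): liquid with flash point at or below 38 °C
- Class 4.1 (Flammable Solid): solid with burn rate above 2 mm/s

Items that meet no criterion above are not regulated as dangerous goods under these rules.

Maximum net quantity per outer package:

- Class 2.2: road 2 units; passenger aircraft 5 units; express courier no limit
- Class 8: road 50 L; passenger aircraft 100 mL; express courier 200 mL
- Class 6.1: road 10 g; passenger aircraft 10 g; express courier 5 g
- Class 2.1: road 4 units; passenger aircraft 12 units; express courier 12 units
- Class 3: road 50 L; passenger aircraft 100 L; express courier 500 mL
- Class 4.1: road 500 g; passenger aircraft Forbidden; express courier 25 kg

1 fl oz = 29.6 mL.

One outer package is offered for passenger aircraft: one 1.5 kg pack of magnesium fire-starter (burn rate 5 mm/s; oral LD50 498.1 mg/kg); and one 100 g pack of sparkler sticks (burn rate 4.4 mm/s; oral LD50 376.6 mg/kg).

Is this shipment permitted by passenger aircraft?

Magnesium fire-starter: burn rate 5 mm/s > 2 mm/s → Class 4.1 (Flammable Solid).
Sparkler sticks: burn rate 4.4 mm/s > 2 mm/s → Class 4.1 (Flammable Solid).
Total Class 4.1: 1.5 kg + 100 g = 1.6 kg.
By passenger aircraft, Class 4.1 is Forbidden regardless of quantity.

No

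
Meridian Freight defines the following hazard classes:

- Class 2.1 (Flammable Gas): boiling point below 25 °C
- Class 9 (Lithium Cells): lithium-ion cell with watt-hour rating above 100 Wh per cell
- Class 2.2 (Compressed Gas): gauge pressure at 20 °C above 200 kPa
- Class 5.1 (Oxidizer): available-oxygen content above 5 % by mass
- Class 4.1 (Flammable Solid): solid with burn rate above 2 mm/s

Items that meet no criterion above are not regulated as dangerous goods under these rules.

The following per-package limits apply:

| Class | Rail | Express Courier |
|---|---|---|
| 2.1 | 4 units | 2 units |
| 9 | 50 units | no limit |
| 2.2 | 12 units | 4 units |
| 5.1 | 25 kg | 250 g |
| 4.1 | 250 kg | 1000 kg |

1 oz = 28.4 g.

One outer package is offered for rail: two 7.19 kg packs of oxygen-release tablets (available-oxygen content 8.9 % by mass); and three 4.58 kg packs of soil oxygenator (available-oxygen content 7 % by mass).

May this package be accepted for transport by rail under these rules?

Oxygen-release tablets: available-oxygen content 8.9 % by mass > 5 % by mass → Class 5.1 (Oxidizer).
Soil oxygenator: available-oxygen content 7 % by mass > 5 % by mass → Class 5.1 (Oxidizer).
Total Class 5.1: (two 7.19 kg packs = 14.38 kg) + (three 4.58 kg packs = 13.74 kg) = 28.12 kg.
That exceeds the Class 5.1 rail limit of 25 kg.

No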